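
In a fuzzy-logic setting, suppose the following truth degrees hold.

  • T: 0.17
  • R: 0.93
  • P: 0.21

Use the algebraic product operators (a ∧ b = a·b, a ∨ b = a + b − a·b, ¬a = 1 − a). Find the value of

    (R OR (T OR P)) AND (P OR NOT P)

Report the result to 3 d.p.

0.796

T OR P = a + b − a·b on (0.1700, 0.2100) = 0.3443
R OR (T OR P) = a + b − a·b on (0.9300, 0.3443) = 0.9541
NOT P = 1 − 0.2100 = 0.7900
P OR NOT P = a + b − a·b on (0.2100, 0.7900) = 0.8341
(R OR (T OR P)) AND (P OR NOT P) = a·b on (0.9541, 0.8341) = 0.7958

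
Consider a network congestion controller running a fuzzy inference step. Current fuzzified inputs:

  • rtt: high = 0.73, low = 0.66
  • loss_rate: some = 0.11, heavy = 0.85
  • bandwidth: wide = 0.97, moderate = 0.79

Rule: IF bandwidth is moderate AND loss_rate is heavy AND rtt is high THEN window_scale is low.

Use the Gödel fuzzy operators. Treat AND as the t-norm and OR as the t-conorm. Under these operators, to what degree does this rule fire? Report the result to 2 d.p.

firing strength: moderate=0.79, heavy=0.85, high=0.73; AND[min(a, b)] → w = 0.73

0.73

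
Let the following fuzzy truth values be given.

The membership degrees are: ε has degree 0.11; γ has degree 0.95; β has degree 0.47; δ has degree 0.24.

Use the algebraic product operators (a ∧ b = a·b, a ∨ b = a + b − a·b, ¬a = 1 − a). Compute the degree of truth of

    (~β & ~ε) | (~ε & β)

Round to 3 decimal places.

0.693

~β = 1 − 0.4700 = 0.5300
~ε = 1 − 0.1100 = 0.8900
~β & ~ε = a·b on (0.5300, 0.8900) = 0.4717
~ε = 1 − 0.1100 = 0.8900
~ε & β = a·b on (0.8900, 0.4700) = 0.4183
(~β & ~ε) | (~ε & β) = a + b − a·b on (0.4717, 0.4183) = 0.6927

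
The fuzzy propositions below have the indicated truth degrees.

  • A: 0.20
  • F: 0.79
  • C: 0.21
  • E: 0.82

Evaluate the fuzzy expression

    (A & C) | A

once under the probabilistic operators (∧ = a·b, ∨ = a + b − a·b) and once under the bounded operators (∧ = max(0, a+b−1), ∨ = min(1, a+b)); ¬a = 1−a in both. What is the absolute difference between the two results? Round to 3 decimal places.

0.034

Under probabilistic:
  A & C = a·b on (0.2000, 0.2100) = 0.0420
  (A & C) | A = a + b − a·b on (0.0420, 0.2000) = 0.2336
  → value = 0.2336
Under bounded:
  A & C = max(0, a+b−1) on (0.20, 0.21) = 0.00
  (A & C) | A = min(1, a+b) on (0.00, 0.20) = 0.20
  → value = 0.2000
|0.2336 − 0.2000| = 0.034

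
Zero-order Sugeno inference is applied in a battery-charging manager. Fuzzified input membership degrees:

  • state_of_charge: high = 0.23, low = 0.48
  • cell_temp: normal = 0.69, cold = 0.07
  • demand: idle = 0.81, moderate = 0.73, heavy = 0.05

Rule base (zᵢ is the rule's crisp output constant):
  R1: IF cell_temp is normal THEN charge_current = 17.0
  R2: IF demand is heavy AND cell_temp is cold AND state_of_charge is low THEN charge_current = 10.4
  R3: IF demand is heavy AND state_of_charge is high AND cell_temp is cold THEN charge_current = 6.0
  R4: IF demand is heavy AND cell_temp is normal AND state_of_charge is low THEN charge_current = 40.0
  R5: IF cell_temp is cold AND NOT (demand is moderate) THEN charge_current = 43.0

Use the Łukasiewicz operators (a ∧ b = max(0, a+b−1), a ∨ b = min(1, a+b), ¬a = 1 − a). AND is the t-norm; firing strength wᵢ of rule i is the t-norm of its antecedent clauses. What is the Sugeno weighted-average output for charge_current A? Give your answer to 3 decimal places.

17.000

R1 (z=17.0): normal=0.69 → w = 0.69
R2 (z=10.4): heavy=0.05, cold=0.07, low=0.48; AND[max(0, a+b−1)] → w = 0.00
R3 (z=6.0): heavy=0.05, high=0.23, cold=0.07; AND[max(0, a+b−1)] → w = 0.00
R4 (z=40.0): heavy=0.05, normal=0.69, low=0.48; AND[max(0, a+b−1)] → w = 0.00
R5 (z=43.0): cold=0.07, ¬moderate=1−0.73=0.27; AND[max(0, a+b−1)] → w = 0.00
Weighted average = (0.69·17.0 + 0.00·10.4 + 0.00·6.0 + 0.00·40.0 + 0.00·43.0) / (0.69 + 0.00 + 0.00 + 0.00 + 0.00)
  = 11.7300 / 0.6900 = 17.000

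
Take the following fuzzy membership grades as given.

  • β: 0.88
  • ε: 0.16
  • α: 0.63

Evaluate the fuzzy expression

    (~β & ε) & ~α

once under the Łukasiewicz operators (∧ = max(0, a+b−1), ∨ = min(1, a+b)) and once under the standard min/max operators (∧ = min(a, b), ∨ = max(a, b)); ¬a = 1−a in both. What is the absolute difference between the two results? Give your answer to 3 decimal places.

0.120

Under Łukasiewicz:
  ~β = 1 − 0.88 = 0.12
  ~β & ε = max(0, a+b−1) on (0.12, 0.16) = 0.00
  ~α = 1 − 0.63 = 0.37
  (~β & ε) & ~α = max(0, a+b−1) on (0.00, 0.37) = 0.00
  → value = 0.0000
Under standard min/max:
  ~β = 1 − 0.88 = 0.12
  ~β & ε = min(a, b) on (0.12, 0.16) = 0.12
  ~α = 1 − 0.63 = 0.37
  (~β & ε) & ~α = min(a, b) on (0.12, 0.37) = 0.12
  → value = 0.1200
|0.0000 − 0.1200| = 0.120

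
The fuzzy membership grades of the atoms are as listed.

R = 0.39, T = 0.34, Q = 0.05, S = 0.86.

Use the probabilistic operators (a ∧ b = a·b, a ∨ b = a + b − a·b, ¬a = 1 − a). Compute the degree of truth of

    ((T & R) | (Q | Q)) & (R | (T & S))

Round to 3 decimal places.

T & R = a·b on (0.3400, 0.3900) = 0.1326
Q | Q = a + b − a·b on (0.0500, 0.0500) = 0.0975
(T & R) | (Q | Q) = a + b − a·b on (0.1326, 0.0975) = 0.2172
T & S = a·b on (0.3400, 0.8600) = 0.2924
R | (T & S) = a + b − a·b on (0.3900, 0.2924) = 0.5684
((T & R) | (Q | Q)) & (R | (T & S)) = a·b on (0.2172, 0.5684) = 0.1234

0.123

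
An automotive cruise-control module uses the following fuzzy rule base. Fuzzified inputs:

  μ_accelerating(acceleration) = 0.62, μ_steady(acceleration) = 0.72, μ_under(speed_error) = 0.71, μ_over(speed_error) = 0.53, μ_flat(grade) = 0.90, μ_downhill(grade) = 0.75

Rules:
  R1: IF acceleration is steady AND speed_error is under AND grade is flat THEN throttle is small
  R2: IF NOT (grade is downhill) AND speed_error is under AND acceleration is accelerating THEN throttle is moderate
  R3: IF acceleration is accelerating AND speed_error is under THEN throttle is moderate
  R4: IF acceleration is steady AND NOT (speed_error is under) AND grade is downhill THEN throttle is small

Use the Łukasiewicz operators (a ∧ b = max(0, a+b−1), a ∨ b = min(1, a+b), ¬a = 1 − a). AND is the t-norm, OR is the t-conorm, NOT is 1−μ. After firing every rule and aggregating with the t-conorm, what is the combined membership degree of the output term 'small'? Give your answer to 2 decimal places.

R1: steady=0.72, under=0.71, flat=0.90; AND[max(0, a+b−1)] → w = 0.33
R2: ¬downhill=1−0.75=0.25, under=0.71, accelerating=0.62; AND[max(0, a+b−1)] → w = 0.00
R3: accelerating=0.62, under=0.71; AND[max(0, a+b−1)] → w = 0.33
R4: steady=0.72, ¬under=1−0.71=0.29, downhill=0.75; AND[max(0, a+b−1)] → w = 0.00
Rules with consequent 'small': {R1, R4} → strengths 0.33, 0.00
Aggregate via t-conorm [min(1, a+b)]: 0.33

0.33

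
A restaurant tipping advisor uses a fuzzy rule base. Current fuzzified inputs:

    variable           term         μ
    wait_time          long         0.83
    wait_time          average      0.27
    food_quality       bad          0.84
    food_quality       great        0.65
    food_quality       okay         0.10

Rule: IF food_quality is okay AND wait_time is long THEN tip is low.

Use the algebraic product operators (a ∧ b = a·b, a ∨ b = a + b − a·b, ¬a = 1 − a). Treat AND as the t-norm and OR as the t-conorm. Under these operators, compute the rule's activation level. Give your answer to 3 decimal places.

firing strength: okay=0.10, long=0.83; AND[a·b] → w = 0.0830

0.083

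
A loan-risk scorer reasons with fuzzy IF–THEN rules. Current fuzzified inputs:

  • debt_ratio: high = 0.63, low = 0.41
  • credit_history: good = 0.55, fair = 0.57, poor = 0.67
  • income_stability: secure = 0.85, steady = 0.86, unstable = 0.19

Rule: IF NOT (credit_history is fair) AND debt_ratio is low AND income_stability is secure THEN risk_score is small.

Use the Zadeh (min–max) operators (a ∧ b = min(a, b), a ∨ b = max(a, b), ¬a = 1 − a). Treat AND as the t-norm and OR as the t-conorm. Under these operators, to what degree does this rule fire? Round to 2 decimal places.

0.41

firing strength: ¬fair=1−0.57=0.43, low=0.41, secure=0.85; AND[min(a, b)] → w = 0.41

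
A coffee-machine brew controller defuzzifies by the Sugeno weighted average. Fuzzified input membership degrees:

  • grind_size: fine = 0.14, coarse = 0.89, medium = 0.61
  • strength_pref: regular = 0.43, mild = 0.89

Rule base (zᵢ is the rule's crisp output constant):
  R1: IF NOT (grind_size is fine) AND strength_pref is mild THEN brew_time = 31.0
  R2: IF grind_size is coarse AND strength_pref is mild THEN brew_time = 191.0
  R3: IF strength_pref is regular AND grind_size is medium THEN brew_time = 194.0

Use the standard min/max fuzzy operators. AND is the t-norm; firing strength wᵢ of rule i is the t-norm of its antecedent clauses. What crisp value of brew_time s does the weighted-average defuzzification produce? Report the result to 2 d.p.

128.47

R1 (z=31.0): ¬fine=1−0.14=0.86, mild=0.89; AND[min(a, b)] → w = 0.86
R2 (z=191.0): coarse=0.89, mild=0.89; AND[min(a, b)] → w = 0.89
R3 (z=194.0): regular=0.43, medium=0.61; AND[min(a, b)] → w = 0.43
Weighted average = (0.86·31.0 + 0.89·191.0 + 0.43·194.0) / (0.86 + 0.89 + 0.43)
  = 280.0700 / 2.1800 = 128.47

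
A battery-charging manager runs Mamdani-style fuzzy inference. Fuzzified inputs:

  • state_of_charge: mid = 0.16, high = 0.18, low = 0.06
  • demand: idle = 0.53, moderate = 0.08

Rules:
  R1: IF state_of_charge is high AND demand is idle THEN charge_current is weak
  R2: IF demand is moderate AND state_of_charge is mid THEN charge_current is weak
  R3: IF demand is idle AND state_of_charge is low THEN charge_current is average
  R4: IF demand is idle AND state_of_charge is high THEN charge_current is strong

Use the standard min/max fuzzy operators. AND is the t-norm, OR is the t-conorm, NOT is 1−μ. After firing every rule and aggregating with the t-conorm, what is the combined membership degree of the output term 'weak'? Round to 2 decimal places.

R1: high=0.18, idle=0.53; AND[min(a, b)] → w = 0.18
R2: moderate=0.08, mid=0.16; AND[min(a, b)] → w = 0.08
R3: idle=0.53, low=0.06; AND[min(a, b)] → w = 0.06
R4: idle=0.53, high=0.18; AND[min(a, b)] → w = 0.18
Rules with consequent 'weak': {R1, R2} → strengths 0.18, 0.08
Aggregate via t-conorm [max(a, b)]: 0.18

0.18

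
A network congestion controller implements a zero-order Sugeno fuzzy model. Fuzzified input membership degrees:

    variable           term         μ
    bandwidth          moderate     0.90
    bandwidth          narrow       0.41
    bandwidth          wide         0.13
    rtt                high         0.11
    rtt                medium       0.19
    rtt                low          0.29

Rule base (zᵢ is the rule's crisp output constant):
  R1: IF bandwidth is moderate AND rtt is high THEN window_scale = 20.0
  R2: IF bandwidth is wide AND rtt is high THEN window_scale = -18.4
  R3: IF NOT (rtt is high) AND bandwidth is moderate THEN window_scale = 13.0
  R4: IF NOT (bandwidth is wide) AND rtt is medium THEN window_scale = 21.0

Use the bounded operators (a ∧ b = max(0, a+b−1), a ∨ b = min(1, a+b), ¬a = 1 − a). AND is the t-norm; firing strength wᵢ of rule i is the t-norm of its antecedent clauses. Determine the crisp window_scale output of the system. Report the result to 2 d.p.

R1 (z=20.0): moderate=0.90, high=0.11; AND[max(0, a+b−1)] → w = 0.01
R2 (z=-18.4): wide=0.13, high=0.11; AND[max(0, a+b−1)] → w = 0.00
R3 (z=13.0): ¬high=1−0.11=0.89, moderate=0.90; AND[max(0, a+b−1)] → w = 0.79
R4 (z=21.0): ¬wide=1−0.13=0.87, medium=0.19; AND[max(0, a+b−1)] → w = 0.06
Weighted average = (0.01·20.0 + 0.00·-18.4 + 0.79·13.0 + 0.06·21.0) / (0.01 + 0.00 + 0.79 + 0.06)
  = 11.7300 / 0.8600 = 13.64

13.64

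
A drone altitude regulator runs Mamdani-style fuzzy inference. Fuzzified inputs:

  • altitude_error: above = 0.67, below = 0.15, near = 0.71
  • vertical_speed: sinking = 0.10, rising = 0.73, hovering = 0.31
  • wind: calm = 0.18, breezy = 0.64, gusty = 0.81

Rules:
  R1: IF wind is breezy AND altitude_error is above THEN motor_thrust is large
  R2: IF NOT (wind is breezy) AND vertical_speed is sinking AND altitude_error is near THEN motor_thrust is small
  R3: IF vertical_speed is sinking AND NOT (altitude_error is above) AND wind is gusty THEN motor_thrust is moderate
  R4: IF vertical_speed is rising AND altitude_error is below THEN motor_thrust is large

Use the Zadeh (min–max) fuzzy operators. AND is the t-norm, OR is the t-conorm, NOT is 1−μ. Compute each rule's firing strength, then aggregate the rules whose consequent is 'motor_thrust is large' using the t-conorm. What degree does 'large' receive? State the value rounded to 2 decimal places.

0.64

R1: breezy=0.64, above=0.67; AND[min(a, b)] → w = 0.64
R2: ¬breezy=1−0.64=0.36, sinking=0.10, near=0.71; AND[min(a, b)] → w = 0.10
R3: sinking=0.10, ¬above=1−0.67=0.33, gusty=0.81; AND[min(a, b)] → w = 0.10
R4: rising=0.73, below=0.15; AND[min(a, b)] → w = 0.15
Rules with consequent 'large': {R1, R4} → strengths 0.64, 0.15
Aggregate via t-conorm [max(a, b)]: 0.64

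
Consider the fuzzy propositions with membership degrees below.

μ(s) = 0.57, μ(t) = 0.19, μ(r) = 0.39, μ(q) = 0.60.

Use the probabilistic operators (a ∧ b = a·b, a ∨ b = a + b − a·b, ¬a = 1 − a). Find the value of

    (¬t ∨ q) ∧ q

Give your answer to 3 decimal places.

¬t = 1 − 0.1900 = 0.8100
¬t ∨ q = a + b − a·b on (0.8100, 0.6000) = 0.9240
(¬t ∨ q) ∧ q = a·b on (0.9240, 0.6000) = 0.5544

0.554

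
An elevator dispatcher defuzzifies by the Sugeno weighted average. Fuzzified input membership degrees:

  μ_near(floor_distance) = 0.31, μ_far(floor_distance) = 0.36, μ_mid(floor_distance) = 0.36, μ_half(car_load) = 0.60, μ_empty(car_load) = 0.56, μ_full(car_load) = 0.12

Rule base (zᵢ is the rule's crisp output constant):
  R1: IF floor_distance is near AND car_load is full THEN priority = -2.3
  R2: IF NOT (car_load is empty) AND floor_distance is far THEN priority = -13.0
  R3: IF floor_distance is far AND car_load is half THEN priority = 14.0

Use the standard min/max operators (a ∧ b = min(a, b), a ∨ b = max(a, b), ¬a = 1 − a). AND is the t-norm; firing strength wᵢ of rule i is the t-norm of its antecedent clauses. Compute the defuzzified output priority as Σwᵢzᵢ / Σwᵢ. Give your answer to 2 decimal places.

0.10

R1 (z=-2.3): near=0.31, full=0.12; AND[min(a, b)] → w = 0.12
R2 (z=-13.0): ¬empty=1−0.56=0.44, far=0.36; AND[min(a, b)] → w = 0.36
R3 (z=14.0): far=0.36, half=0.60; AND[min(a, b)] → w = 0.36
Weighted average = (0.12·-2.3 + 0.36·-13.0 + 0.36·14.0) / (0.12 + 0.36 + 0.36)
  = 0.0840 / 0.8400 = 0.10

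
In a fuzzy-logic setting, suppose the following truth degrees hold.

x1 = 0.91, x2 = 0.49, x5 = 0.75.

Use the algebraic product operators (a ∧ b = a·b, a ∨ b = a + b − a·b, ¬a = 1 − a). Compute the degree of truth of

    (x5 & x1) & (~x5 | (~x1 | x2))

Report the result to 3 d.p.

0.445

x5 & x1 = a·b on (0.7500, 0.9100) = 0.6825
~x5 = 1 − 0.7500 = 0.2500
~x1 = 1 − 0.9100 = 0.0900
~x1 | x2 = a + b − a·b on (0.0900, 0.4900) = 0.5359
~x5 | (~x1 | x2) = a + b − a·b on (0.2500, 0.5359) = 0.6519
(x5 & x1) & (~x5 | (~x1 | x2)) = a·b on (0.6825, 0.6519) = 0.4449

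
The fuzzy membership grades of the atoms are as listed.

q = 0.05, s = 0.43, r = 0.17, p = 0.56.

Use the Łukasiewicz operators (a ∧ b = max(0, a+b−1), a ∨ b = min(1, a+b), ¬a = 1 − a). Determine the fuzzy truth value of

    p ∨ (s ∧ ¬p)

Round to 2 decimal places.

0.56

¬p = 1 − 0.56 = 0.44
s ∧ ¬p = max(0, a+b−1) on (0.43, 0.44) = 0.00
p ∨ (s ∧ ¬p) = min(1, a+b) on (0.56, 0.00) = 0.56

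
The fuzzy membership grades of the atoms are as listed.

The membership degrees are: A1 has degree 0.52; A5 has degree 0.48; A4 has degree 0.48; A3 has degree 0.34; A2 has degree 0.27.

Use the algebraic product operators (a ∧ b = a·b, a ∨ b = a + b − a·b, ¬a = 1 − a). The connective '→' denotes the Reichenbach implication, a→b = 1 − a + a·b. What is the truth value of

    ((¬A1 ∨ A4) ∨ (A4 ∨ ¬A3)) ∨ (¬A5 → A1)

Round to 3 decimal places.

¬A1 = 1 − 0.5200 = 0.4800
¬A1 ∨ A4 = a + b − a·b on (0.4800, 0.4800) = 0.7296
¬A3 = 1 − 0.3400 = 0.6600
A4 ∨ ¬A3 = a + b − a·b on (0.4800, 0.6600) = 0.8232
(¬A1 ∨ A4) ∨ (A4 ∨ ¬A3) = a + b − a·b on (0.7296, 0.8232) = 0.9522
¬A5 = 1 − 0.4800 = 0.5200
¬A5 → A1  [Reichenbach: 1 − a + a·b] with a=0.5200, b=0.5200 → 0.7504
((¬A1 ∨ A4) ∨ (A4 ∨ ¬A3)) ∨ (¬A5 → A1) = a + b − a·b on (0.9522, 0.7504) = 0.9881

0.988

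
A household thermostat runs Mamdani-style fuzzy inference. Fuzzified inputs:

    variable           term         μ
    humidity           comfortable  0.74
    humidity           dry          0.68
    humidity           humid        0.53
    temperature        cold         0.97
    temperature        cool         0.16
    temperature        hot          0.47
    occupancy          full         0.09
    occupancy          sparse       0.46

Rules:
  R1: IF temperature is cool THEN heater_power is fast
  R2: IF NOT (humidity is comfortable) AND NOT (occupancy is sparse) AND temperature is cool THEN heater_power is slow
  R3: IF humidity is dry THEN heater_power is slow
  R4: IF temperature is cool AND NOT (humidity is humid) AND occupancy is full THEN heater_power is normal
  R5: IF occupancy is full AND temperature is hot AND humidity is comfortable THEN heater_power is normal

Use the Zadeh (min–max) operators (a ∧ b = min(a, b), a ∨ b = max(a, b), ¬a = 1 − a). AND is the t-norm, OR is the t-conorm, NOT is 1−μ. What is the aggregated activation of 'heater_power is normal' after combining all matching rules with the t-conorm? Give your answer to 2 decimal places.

0.09

R1: cool=0.16 → w = 0.16
R2: ¬comfortable=1−0.74=0.26, ¬sparse=1−0.46=0.54, cool=0.16; AND[min(a, b)] → w = 0.16
R3: dry=0.68 → w = 0.68
R4: cool=0.16, ¬humid=1−0.53=0.47, full=0.09; AND[min(a, b)] → w = 0.09
R5: full=0.09, hot=0.47, comfortable=0.74; AND[min(a, b)] → w = 0.09
Rules with consequent 'normal': {R4, R5} → strengths 0.09, 0.09
Aggregate via t-conorm [max(a, b)]: 0.09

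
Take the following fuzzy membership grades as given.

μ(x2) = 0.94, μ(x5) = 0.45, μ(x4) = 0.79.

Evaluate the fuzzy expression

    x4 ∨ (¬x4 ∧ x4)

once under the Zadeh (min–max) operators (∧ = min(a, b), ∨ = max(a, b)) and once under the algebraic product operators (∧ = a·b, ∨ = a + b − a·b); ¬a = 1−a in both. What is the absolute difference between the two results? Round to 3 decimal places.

Under Zadeh (min–max):
  ¬x4 = 1 − 0.79 = 0.21
  ¬x4 ∧ x4 = min(a, b) on (0.21, 0.79) = 0.21
  x4 ∨ (¬x4 ∧ x4) = max(a, b) on (0.79, 0.21) = 0.79
  → value = 0.7900
Under algebraic product:
  ¬x4 = 1 − 0.7900 = 0.2100
  ¬x4 ∧ x4 = a·b on (0.2100, 0.7900) = 0.1659
  x4 ∨ (¬x4 ∧ x4) = a + b − a·b on (0.7900, 0.1659) = 0.8248
  → value = 0.8248
|0.7900 − 0.8248| = 0.035

0.035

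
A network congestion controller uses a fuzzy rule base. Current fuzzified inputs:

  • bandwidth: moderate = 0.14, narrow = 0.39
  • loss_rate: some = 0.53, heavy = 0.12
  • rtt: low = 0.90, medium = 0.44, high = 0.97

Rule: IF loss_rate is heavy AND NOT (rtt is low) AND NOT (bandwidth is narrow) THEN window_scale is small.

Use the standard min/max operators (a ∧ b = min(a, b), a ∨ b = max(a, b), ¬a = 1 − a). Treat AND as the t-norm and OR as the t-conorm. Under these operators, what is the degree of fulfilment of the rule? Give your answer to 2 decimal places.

0.10

firing strength: heavy=0.12, ¬low=1−0.90=0.10, ¬narrow=1−0.39=0.61; AND[min(a, b)] → w = 0.10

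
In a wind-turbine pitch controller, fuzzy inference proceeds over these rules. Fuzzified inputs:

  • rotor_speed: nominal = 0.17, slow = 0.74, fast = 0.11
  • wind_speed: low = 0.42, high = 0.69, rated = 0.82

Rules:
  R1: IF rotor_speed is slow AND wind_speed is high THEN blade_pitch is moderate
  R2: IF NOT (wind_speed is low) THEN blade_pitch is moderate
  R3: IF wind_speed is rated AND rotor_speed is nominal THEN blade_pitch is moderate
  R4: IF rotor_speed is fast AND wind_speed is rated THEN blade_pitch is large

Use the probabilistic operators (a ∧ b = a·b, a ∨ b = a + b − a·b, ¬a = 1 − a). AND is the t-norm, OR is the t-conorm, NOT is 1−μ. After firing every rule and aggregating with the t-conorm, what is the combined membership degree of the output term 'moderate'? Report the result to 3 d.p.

0.823

R1: slow=0.74, high=0.69; AND[a·b] → w = 0.5106
R2: ¬low=1−0.42=0.58 → w = 0.5800
R3: rated=0.82, nominal=0.17; AND[a·b] → w = 0.1394
R4: fast=0.11, rated=0.82; AND[a·b] → w = 0.0902
Rules with consequent 'moderate': {R1, R2, R3} → strengths 0.5106, 0.5800, 0.1394
Aggregate via t-conorm [a + b − a·b]: 0.8231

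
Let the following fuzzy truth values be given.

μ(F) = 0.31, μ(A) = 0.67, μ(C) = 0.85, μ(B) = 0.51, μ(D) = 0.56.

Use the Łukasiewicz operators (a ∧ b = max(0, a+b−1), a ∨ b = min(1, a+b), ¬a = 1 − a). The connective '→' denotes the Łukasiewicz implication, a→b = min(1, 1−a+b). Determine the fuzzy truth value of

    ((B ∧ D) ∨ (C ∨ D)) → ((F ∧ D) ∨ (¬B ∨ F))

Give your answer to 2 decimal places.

0.80

B ∧ D = max(0, a+b−1) on (0.51, 0.56) = 0.07
C ∨ D = min(1, a+b) on (0.85, 0.56) = 1.00
(B ∧ D) ∨ (C ∨ D) = min(1, a+b) on (0.07, 1.00) = 1.00
F ∧ D = max(0, a+b−1) on (0.31, 0.56) = 0.00
¬B = 1 − 0.51 = 0.49
¬B ∨ F = min(1, a+b) on (0.49, 0.31) = 0.80
(F ∧ D) ∨ (¬B ∨ F) = min(1, a+b) on (0.00, 0.80) = 0.80
((B ∧ D) ∨ (C ∨ D)) → ((F ∧ D) ∨ (¬B ∨ F))  [Łukasiewicz: min(1, 1−a+b)] with a=1.00, b=0.80 → 0.80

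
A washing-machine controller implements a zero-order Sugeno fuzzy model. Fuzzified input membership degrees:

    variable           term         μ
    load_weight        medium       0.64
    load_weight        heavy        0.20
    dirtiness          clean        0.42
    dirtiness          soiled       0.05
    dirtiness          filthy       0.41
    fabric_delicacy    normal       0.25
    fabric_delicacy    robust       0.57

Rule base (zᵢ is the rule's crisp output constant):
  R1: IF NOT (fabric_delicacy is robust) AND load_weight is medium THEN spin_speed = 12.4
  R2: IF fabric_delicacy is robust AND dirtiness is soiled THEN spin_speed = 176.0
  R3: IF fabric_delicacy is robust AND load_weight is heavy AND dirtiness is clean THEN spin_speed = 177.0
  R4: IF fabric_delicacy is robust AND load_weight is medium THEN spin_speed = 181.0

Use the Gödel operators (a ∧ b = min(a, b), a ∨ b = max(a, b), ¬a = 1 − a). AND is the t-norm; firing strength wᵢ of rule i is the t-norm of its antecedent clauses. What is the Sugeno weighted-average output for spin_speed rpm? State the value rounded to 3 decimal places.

122.162

R1 (z=12.4): ¬robust=1−0.57=0.43, medium=0.64; AND[min(a, b)] → w = 0.43
R2 (z=176.0): robust=0.57, soiled=0.05; AND[min(a, b)] → w = 0.05
R3 (z=177.0): robust=0.57, heavy=0.20, clean=0.42; AND[min(a, b)] → w = 0.20
R4 (z=181.0): robust=0.57, medium=0.64; AND[min(a, b)] → w = 0.57
Weighted average = (0.43·12.4 + 0.05·176.0 + 0.20·177.0 + 0.57·181.0) / (0.43 + 0.05 + 0.20 + 0.57)
  = 152.7020 / 1.2500 = 122.162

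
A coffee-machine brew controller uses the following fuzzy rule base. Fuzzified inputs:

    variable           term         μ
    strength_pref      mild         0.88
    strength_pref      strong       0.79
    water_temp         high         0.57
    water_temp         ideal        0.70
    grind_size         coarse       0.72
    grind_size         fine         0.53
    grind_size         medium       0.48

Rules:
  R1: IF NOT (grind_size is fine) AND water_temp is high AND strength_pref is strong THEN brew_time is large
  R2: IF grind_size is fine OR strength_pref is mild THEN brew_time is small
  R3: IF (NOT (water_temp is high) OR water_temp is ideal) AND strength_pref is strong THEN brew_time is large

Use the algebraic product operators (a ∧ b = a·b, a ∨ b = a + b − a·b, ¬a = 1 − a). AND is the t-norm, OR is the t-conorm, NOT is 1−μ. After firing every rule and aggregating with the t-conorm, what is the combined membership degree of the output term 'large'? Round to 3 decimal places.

0.728

R1: ¬fine=1−0.53=0.47, high=0.57, strong=0.79; AND[a·b] → w = 0.2116
R2: fine=0.53, mild=0.88; OR[a + b − a·b] → w = 0.9436
R3: (¬high=1−0.57=0.43 OR ideal=0.70) = 0.8290; AND[a·b] with strong=0.79 → w = 0.6549
Rules with consequent 'large': {R1, R3} → strengths 0.2116, 0.6549
Aggregate via t-conorm [a + b − a·b]: 0.7279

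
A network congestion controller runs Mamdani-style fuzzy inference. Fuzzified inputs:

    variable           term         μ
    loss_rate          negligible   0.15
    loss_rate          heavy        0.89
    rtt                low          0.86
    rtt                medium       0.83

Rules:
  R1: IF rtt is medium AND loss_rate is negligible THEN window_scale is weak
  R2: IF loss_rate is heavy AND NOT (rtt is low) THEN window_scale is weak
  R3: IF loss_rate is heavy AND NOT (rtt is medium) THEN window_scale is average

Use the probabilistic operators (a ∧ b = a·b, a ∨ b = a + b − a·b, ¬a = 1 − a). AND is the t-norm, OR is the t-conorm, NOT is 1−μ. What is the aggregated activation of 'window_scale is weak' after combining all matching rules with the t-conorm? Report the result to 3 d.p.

0.234

R1: medium=0.83, negligible=0.15; AND[a·b] → w = 0.1245
R2: heavy=0.89, ¬low=1−0.86=0.14; AND[a·b] → w = 0.1246
R3: heavy=0.89, ¬medium=1−0.83=0.17; AND[a·b] → w = 0.1513
Rules with consequent 'weak': {R1, R2} → strengths 0.1245, 0.1246
Aggregate via t-conorm [a + b − a·b]: 0.2336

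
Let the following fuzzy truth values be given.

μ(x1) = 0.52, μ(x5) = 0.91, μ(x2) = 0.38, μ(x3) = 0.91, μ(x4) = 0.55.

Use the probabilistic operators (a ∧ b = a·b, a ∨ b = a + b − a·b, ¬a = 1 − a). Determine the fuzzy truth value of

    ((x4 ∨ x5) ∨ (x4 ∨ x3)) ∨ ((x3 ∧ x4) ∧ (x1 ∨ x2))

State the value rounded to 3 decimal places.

x4 ∨ x5 = a + b − a·b on (0.5500, 0.9100) = 0.9595
x4 ∨ x3 = a + b − a·b on (0.5500, 0.9100) = 0.9595
(x4 ∨ x5) ∨ (x4 ∨ x3) = a + b − a·b on (0.9595, 0.9595) = 0.9984
x3 ∧ x4 = a·b on (0.9100, 0.5500) = 0.5005
x1 ∨ x2 = a + b − a·b on (0.5200, 0.3800) = 0.7024
(x3 ∧ x4) ∧ (x1 ∨ x2) = a·b on (0.5005, 0.7024) = 0.3516
((x4 ∨ x5) ∨ (x4 ∨ x3)) ∨ ((x3 ∧ x4) ∧ (x1 ∨ x2)) = a + b − a·b on (0.9984, 0.3516) = 0.9989

0.999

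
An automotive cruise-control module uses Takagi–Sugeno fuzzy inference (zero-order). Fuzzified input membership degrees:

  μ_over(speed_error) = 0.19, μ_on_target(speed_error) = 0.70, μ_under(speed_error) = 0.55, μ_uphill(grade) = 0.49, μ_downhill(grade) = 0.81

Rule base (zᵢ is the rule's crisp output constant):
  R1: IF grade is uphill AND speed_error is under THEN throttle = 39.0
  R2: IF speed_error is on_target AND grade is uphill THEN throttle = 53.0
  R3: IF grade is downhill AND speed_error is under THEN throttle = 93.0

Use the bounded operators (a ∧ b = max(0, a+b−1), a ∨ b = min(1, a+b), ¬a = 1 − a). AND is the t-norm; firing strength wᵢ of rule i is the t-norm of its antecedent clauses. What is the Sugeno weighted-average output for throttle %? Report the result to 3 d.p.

R1 (z=39.0): uphill=0.49, under=0.55; AND[max(0, a+b−1)] → w = 0.04
R2 (z=53.0): on_target=0.70, uphill=0.49; AND[max(0, a+b−1)] → w = 0.19
R3 (z=93.0): downhill=0.81, under=0.55; AND[max(0, a+b−1)] → w = 0.36
Weighted average = (0.04·39.0 + 0.19·53.0 + 0.36·93.0) / (0.04 + 0.19 + 0.36)
  = 45.1100 / 0.5900 = 76.458

76.458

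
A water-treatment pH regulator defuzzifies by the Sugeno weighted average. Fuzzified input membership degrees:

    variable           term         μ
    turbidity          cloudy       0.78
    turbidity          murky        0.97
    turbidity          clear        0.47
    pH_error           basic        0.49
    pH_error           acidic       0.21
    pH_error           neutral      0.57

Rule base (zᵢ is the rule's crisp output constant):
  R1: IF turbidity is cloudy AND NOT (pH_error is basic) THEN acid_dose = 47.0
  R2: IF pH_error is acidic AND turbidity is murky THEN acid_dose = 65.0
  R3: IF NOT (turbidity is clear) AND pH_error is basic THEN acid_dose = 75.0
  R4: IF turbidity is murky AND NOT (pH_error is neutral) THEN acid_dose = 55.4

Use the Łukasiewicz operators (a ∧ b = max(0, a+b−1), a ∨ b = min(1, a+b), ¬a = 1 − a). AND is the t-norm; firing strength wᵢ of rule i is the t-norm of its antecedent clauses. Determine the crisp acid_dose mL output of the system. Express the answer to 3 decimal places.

55.045

R1 (z=47.0): cloudy=0.78, ¬basic=1−0.49=0.51; AND[max(0, a+b−1)] → w = 0.29
R2 (z=65.0): acidic=0.21, murky=0.97; AND[max(0, a+b−1)] → w = 0.18
R3 (z=75.0): ¬clear=1−0.47=0.53, basic=0.49; AND[max(0, a+b−1)] → w = 0.02
R4 (z=55.4): murky=0.97, ¬neutral=1−0.57=0.43; AND[max(0, a+b−1)] → w = 0.40
Weighted average = (0.29·47.0 + 0.18·65.0 + 0.02·75.0 + 0.40·55.4) / (0.29 + 0.18 + 0.02 + 0.40)
  = 48.9900 / 0.8900 = 55.045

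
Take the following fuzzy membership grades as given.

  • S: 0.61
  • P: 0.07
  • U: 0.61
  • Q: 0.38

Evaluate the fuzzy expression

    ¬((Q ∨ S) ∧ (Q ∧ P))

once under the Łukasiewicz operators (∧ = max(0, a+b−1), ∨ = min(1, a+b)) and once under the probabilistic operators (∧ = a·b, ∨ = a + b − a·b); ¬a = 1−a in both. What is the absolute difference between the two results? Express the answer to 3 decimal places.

0.020

Under Łukasiewicz:
  Q ∨ S = min(1, a+b) on (0.38, 0.61) = 0.99
  Q ∧ P = max(0, a+b−1) on (0.38, 0.07) = 0.00
  (Q ∨ S) ∧ (Q ∧ P) = max(0, a+b−1) on (0.99, 0.00) = 0.00
  ¬((Q ∨ S) ∧ (Q ∧ P)) = 1 − 0.00 = 1.00
  → value = 1.0000
Under probabilistic:
  Q ∨ S = a + b − a·b on (0.3800, 0.6100) = 0.7582
  Q ∧ P = a·b on (0.3800, 0.0700) = 0.0266
  (Q ∨ S) ∧ (Q ∧ P) = a·b on (0.7582, 0.0266) = 0.0202
  ¬((Q ∨ S) ∧ (Q ∧ P)) = 1 − 0.0202 = 0.9798
  → value = 0.9798
|1.0000 − 0.9798| = 0.020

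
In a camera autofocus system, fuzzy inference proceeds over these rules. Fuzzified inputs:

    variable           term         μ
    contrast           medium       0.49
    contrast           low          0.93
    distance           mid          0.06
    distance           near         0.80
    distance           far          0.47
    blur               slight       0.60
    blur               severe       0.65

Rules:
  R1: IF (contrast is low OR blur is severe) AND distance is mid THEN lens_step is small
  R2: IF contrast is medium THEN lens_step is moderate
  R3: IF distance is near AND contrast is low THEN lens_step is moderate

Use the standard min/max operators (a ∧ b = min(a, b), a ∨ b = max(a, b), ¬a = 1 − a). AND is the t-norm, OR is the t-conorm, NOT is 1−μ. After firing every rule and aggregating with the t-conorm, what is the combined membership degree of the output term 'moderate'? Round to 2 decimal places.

0.80

R1: (low=0.93 OR severe=0.65) = 0.93; AND[min(a, b)] with mid=0.06 → w = 0.06
R2: medium=0.49 → w = 0.49
R3: near=0.80, low=0.93; AND[min(a, b)] → w = 0.80
Rules with consequent 'moderate': {R2, R3} → strengths 0.49, 0.80
Aggregate via t-conorm [max(a, b)]: 0.80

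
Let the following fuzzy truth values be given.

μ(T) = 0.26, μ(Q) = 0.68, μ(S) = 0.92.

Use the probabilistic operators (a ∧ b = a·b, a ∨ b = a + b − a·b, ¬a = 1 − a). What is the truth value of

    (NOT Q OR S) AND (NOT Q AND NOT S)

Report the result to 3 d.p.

0.024

NOT Q = 1 − 0.6800 = 0.3200
NOT Q OR S = a + b − a·b on (0.3200, 0.9200) = 0.9456
NOT Q = 1 − 0.6800 = 0.3200
NOT S = 1 − 0.9200 = 0.0800
NOT Q AND NOT S = a·b on (0.3200, 0.0800) = 0.0256
(NOT Q OR S) AND (NOT Q AND NOT S) = a·b on (0.9456, 0.0256) = 0.0242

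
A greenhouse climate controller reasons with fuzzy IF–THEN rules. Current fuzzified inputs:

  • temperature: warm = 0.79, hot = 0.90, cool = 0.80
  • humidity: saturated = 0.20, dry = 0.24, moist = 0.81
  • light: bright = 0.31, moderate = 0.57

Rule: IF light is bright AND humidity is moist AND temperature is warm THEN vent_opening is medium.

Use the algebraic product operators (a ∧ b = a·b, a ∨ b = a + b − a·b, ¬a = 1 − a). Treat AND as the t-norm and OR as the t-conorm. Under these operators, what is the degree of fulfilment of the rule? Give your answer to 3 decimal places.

firing strength: bright=0.31, moist=0.81, warm=0.79; AND[a·b] → w = 0.1984

0.198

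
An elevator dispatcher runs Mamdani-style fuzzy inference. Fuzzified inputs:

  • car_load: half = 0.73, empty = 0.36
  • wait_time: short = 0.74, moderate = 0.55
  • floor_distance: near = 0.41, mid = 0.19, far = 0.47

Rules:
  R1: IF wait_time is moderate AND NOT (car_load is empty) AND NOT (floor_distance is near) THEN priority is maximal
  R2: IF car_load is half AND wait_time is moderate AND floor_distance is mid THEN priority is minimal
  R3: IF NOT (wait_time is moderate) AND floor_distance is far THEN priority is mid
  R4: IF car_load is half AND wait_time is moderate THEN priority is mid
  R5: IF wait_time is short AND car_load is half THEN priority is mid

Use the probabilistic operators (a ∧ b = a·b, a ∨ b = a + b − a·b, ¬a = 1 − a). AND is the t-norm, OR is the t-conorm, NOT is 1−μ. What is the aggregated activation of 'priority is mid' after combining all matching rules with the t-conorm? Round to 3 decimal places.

0.783

R1: moderate=0.55, ¬empty=1−0.36=0.64, ¬near=1−0.41=0.59; AND[a·b] → w = 0.2077
R2: half=0.73, moderate=0.55, mid=0.19; AND[a·b] → w = 0.0763
R3: ¬moderate=1−0.55=0.45, far=0.47; AND[a·b] → w = 0.2115
R4: half=0.73, moderate=0.55; AND[a·b] → w = 0.4015
R5: short=0.74, half=0.73; AND[a·b] → w = 0.5402
Rules with consequent 'mid': {R3, R4, R5} → strengths 0.2115, 0.4015, 0.5402
Aggregate via t-conorm [a + b − a·b]: 0.7830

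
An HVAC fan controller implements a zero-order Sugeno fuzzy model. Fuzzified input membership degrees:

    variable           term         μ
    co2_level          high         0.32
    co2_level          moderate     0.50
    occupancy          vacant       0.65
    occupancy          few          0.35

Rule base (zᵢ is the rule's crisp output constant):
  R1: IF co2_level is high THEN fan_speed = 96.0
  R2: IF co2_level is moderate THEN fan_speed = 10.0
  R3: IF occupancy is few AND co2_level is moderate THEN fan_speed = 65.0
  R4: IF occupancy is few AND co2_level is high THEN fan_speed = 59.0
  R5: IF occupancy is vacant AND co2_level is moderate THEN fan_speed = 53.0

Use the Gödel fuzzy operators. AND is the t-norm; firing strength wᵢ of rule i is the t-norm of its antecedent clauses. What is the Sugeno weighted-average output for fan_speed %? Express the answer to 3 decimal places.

R1 (z=96.0): high=0.32 → w = 0.32
R2 (z=10.0): moderate=0.50 → w = 0.50
R3 (z=65.0): few=0.35, moderate=0.50; AND[min(a, b)] → w = 0.35
R4 (z=59.0): few=0.35, high=0.32; AND[min(a, b)] → w = 0.32
R5 (z=53.0): vacant=0.65, moderate=0.50; AND[min(a, b)] → w = 0.50
Weighted average = (0.32·96.0 + 0.50·10.0 + 0.35·65.0 + 0.32·59.0 + 0.50·53.0) / (0.32 + 0.50 + 0.35 + 0.32 + 0.50)
  = 103.8500 / 1.9900 = 52.186

52.186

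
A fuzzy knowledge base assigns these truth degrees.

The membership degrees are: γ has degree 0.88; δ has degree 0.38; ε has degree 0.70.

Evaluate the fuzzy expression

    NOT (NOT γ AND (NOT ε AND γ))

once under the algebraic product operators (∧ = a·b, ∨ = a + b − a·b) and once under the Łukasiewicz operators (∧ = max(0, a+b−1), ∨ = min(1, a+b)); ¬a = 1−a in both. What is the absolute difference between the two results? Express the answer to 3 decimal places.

0.032

Under algebraic product:
  NOT γ = 1 − 0.8800 = 0.1200
  NOT ε = 1 − 0.7000 = 0.3000
  NOT ε AND γ = a·b on (0.3000, 0.8800) = 0.2640
  NOT γ AND (NOT ε AND γ) = a·b on (0.1200, 0.2640) = 0.0317
  NOT (NOT γ AND (NOT ε AND γ)) = 1 − 0.0317 = 0.9683
  → value = 0.9683
Under Łukasiewicz:
  NOT γ = 1 − 0.88 = 0.12
  NOT ε = 1 − 0.70 = 0.30
  NOT ε AND γ = max(0, a+b−1) on (0.30, 0.88) = 0.18
  NOT γ AND (NOT ε AND γ) = max(0, a+b−1) on (0.12, 0.18) = 0.00
  NOT (NOT γ AND (NOT ε AND γ)) = 1 − 0.00 = 1.00
  → value = 1.0000
|0.9683 − 1.0000| = 0.032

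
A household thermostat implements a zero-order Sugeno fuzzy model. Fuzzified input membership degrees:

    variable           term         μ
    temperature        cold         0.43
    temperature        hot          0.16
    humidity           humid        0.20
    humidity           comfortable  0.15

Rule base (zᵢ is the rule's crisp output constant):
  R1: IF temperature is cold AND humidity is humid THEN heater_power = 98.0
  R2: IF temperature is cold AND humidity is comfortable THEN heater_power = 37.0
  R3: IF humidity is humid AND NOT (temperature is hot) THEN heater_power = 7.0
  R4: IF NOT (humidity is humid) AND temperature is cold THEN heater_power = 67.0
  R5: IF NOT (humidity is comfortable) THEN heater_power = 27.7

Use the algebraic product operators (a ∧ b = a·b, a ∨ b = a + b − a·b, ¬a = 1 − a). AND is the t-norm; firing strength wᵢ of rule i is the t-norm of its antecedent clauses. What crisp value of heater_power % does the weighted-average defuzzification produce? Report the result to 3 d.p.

R1 (z=98.0): cold=0.43, humid=0.20; AND[a·b] → w = 0.0860
R2 (z=37.0): cold=0.43, comfortable=0.15; AND[a·b] → w = 0.0645
R3 (z=7.0): humid=0.20, ¬hot=1−0.16=0.84; AND[a·b] → w = 0.1680
R4 (z=67.0): ¬humid=1−0.20=0.80, cold=0.43; AND[a·b] → w = 0.3440
R5 (z=27.7): ¬comfortable=1−0.15=0.85 → w = 0.8500
Weighted average = (0.0860·98.0 + 0.0645·37.0 + 0.1680·7.0 + 0.3440·67.0 + 0.8500·27.7) / (0.0860 + 0.0645 + 0.1680 + 0.3440 + 0.8500)
  = 58.5835 / 1.5125 = 38.733

38.733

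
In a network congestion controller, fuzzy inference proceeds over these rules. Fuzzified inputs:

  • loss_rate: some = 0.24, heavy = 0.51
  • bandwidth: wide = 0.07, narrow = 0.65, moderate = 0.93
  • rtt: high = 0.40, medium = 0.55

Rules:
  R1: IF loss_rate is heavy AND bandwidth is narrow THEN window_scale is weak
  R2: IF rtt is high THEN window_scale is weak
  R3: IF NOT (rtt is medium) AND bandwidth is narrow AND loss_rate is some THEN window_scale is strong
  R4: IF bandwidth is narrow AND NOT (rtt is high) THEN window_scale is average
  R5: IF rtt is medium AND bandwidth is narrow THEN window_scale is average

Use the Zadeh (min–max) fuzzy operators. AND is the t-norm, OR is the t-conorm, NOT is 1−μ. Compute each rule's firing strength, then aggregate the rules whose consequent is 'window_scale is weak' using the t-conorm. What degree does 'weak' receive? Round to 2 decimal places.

0.51

R1: heavy=0.51, narrow=0.65; AND[min(a, b)] → w = 0.51
R2: high=0.40 → w = 0.40
R3: ¬medium=1−0.55=0.45, narrow=0.65, some=0.24; AND[min(a, b)] → w = 0.24
R4: narrow=0.65, ¬high=1−0.40=0.60; AND[min(a, b)] → w = 0.60
R5: medium=0.55, narrow=0.65; AND[min(a, b)] → w = 0.55
Rules with consequent 'weak': {R1, R2} → strengths 0.51, 0.40
Aggregate via t-conorm [max(a, b)]: 0.51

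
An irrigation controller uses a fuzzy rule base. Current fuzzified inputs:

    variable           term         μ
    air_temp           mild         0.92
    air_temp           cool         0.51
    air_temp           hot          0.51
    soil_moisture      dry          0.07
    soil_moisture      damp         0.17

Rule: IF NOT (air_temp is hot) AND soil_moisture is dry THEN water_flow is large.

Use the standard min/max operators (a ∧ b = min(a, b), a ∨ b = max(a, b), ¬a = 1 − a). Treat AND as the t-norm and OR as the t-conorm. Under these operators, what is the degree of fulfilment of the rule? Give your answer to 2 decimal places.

0.07

firing strength: ¬hot=1−0.51=0.49, dry=0.07; AND[min(a, b)] → w = 0.07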